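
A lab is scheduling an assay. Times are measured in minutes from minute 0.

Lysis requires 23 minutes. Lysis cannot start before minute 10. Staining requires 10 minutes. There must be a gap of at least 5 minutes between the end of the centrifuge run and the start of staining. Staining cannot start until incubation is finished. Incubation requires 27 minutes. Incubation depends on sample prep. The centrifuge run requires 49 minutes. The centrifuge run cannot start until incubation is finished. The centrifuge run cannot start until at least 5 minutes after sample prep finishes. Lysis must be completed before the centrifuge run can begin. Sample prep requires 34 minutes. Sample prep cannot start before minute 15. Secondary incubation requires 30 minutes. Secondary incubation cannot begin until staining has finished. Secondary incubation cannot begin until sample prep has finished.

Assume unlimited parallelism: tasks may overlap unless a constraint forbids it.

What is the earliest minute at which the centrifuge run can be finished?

After its own release at minute 10, lysis can start at minute 10 and finishes at minute 33.
Sample prep cannot begin until its own release at minute 15. It runs from minute 15 to 15 + 34 = minute 49.
After sample prep (finishes minute 49), incubation can start at minute 49 and finishes at minute 76.
The centrifuge run needs all of incubation (finishes minute 76); sample prep (finishes minute 49, plus 5-minute gap → minute 54); lysis (finishes minute 33). That puts its earliest start at minute 76; it finishes at 76 + 49 = minute 125.

125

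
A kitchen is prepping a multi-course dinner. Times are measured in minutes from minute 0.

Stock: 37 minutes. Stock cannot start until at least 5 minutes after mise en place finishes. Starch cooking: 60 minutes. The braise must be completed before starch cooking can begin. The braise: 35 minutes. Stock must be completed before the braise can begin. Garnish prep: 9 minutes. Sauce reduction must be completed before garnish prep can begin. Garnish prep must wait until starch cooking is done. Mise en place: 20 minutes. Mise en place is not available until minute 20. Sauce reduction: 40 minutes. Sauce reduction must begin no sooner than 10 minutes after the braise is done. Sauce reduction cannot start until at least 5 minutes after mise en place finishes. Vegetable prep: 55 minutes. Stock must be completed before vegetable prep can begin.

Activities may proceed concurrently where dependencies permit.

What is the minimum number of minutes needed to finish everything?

Mise en place cannot begin until its own release at minute 20. It runs from minute 20 to 20 + 20 = minute 40.
After mise en place (finishes minute 40, plus 5-minute gap → minute 45), stock can start at minute 45 and finishes at minute 82.
Vegetable prep cannot begin until stock (finishes minute 82). It runs from minute 82 to 82 + 55 = minute 137.
After stock (finishes minute 82), the braise can start at minute 82 and finishes at minute 117.
Starch cooking cannot begin until the braise (finishes minute 117). It runs from minute 117 to 117 + 60 = minute 177.
Sauce reduction has to wait for the braise (finishes minute 117, plus 10-minute gap → minute 127); mise en place (finishes minute 40, plus 5-minute gap → minute 45). The latest of these is minute 127, so sauce reduction runs minute 127 to 127 + 40 = minute 167.
Garnish prep cannot start until sauce reduction (finishes minute 167); starch cooking (finishes minute 177). The controlling bound is minute 177, so garnish prep finishes at 177 + 9 = minute 186.
All tasks are finished once the last one completes. Finish times: Mise en place at 40, Stock at 82, The braise at 117, Vegetable prep at 137, Sauce reduction at 167, Starch cooking at 177, Garnish prep at 186. The latest is minute 186.

186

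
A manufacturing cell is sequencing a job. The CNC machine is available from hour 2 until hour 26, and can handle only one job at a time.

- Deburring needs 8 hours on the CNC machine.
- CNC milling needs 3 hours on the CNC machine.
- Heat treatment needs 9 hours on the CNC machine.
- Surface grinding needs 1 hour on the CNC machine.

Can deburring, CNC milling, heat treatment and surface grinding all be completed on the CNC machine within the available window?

Yes

The CNC machine window is 26 − 2 = 24 hours.
Running back to back, the jobs need 8 + 3 + 9 + 1 = 21 hours on the CNC machine.
Since 21 ≤ 24, they fit within the window.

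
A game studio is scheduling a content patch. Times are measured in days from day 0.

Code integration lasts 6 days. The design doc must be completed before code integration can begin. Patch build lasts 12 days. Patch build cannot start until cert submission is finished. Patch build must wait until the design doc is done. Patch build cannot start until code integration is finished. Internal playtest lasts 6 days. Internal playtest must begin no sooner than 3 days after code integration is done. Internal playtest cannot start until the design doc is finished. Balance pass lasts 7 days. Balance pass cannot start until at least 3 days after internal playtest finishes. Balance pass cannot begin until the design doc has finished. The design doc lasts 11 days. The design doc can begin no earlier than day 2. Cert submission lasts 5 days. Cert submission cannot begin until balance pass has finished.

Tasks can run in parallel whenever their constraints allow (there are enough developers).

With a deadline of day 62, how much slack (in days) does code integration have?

The design doc cannot begin until its own release at day 2. It runs from day 2 to 2 + 11 = day 13.
Code integration cannot begin until the design doc (finishes day 13). It runs from day 13 to 13 + 6 = day 19.

Working backward from the deadline:
Nothing follows patch build; the deadline of day 62 is its only limit. It must start by 62 − 12 = day 50.
Since patch build (must start by day 50) depends on it, cert submission must finish by day 50. Backing off its 5-day duration gives a latest start of day 45.
Balance pass has to be done before cert submission (must start by day 45). That means finishing by day 45, i.e. starting by 45 − 7 = day 38.
Internal playtest must finish before balance pass (must start by day 38, minus 3-day gap → day 35). With a 6-day duration, internal playtest must start by 35 − 6 = day 29.
Code integration must finish in time for internal playtest (must start by day 29, minus 3-day gap → day 26); patch build (must start by day 50). The tightest is day 26, so code integration must start by 26 − 6 = day 20.
So code integration can start as early as day 13 and as late as day 20, giving 20 − 13 = 7 days of slack.

7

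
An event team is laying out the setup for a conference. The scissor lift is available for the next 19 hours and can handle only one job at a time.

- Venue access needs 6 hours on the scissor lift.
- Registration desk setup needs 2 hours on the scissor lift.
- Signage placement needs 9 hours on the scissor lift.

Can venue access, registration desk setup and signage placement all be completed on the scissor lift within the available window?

Running back to back, the jobs need 6 + 2 + 9 = 17 hours on the scissor lift.
Since 17 ≤ 19, they fit within the window.

Yes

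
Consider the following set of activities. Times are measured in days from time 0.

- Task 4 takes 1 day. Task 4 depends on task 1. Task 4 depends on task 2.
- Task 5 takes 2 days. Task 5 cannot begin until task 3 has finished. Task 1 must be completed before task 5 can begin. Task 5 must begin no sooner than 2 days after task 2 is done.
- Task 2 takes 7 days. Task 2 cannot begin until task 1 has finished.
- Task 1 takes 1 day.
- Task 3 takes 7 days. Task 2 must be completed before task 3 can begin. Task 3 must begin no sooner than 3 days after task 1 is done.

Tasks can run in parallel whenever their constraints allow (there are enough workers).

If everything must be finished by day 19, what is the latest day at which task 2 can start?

3

To finish by day 19, task 5 (duration 2) must start no later than day 17.
Since task 5 (must start by day 17) depends on it, task 3 must finish by day 17. Backing off its 7-day duration gives a latest start of day 10.
Nothing follows task 4; the deadline of day 19 is its only limit. It must start by 19 − 1 = day 18.
For task 2: task 3 (must start by day 10); task 4 (must start by day 18); task 5 (must start by day 17, minus 2-day gap → day 15). The most restrictive is day 10; with a 7-day duration, task 2 must start by day 3.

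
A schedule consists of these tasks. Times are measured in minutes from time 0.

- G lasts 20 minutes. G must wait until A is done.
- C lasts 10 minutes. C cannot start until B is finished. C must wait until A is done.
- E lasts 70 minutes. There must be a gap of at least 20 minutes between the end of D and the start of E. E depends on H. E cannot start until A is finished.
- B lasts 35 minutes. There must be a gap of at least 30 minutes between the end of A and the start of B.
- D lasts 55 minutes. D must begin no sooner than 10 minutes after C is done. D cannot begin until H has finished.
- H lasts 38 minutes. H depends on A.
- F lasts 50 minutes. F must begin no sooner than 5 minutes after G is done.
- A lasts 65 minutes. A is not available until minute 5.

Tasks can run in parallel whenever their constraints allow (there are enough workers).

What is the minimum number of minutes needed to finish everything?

A waits on its own release at minute 5, so it starts at minute 5 and finishes at 5 + 65 = minute 70.
H cannot begin until A (finishes minute 70). It runs from minute 70 to 70 + 38 = minute 108.
G cannot begin until A (finishes minute 70). It runs from minute 70 to 70 + 20 = minute 90.
F waits on G (finishes minute 90, plus 5-minute gap → minute 95), so it starts at minute 95 and finishes at 95 + 50 = minute 145.
B cannot begin until A (finishes minute 70, plus 30-minute gap → minute 100). It runs from minute 100 to 100 + 35 = minute 135.
For C: B (finishes minute 135); A (finishes minute 70). Taking the maximum gives a start of minute 135, and it finishes at 135 + 10 = minute 145.
D has to wait for C (finishes minute 145, plus 10-minute gap → minute 155); H (finishes minute 108). The latest of these is minute 155, so D runs minute 155 to 155 + 55 = minute 210.
For E: D (finishes minute 210, plus 20-minute gap → minute 230); H (finishes minute 108); A (finishes minute 70). Taking the maximum gives a start of minute 230, and it finishes at 230 + 70 = minute 300.
All tasks are finished once the last one completes. Finish times: A at 70, B at 135, C at 145, D at 210, E at 300, F at 145, G at 90, H at 108. The latest is minute 300.

300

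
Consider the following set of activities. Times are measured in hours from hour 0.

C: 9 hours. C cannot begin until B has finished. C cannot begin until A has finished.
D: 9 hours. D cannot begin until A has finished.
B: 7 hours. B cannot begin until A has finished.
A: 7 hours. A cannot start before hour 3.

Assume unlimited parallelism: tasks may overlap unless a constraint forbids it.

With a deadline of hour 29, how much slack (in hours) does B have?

3

A waits on its own release at hour 3, so it starts at hour 3 and finishes at 3 + 7 = hour 10.
B waits on A (finishes hour 10), so it starts at hour 10 and finishes at 10 + 7 = hour 17.

Working backward from the deadline:
C must finish by hour 29; it takes 9 hours, so it must start by 29 − 9 = hour 20.
B has to be done before C (must start by hour 20). That means finishing by hour 20, i.e. starting by 20 − 7 = hour 13.
So B can start as early as hour 10 and as late as hour 13, giving 13 − 10 = 3 hours of slack.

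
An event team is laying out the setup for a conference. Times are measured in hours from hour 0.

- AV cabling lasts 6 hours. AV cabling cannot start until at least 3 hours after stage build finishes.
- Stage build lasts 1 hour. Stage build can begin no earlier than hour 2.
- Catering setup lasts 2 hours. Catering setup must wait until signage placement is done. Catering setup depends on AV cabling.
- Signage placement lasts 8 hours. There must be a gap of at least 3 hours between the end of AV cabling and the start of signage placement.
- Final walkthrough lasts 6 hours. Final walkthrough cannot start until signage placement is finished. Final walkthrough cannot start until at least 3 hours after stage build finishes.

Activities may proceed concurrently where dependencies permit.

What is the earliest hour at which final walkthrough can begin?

Stage build cannot begin until its own release at hour 2. It runs from hour 2 to 2 + 1 = hour 3.
After stage build (finishes hour 3, plus 3-hour gap → hour 6), AV cabling can start at hour 6 and finishes at hour 12.
Signage placement cannot begin until AV cabling (finishes hour 12, plus 3-hour gap → hour 15). It runs from hour 15 to 15 + 8 = hour 23.
Final walkthrough waits on signage placement (finishes hour 23); stage build (finishes hour 3, plus 3-hour gap → hour 6). The latest of these is hour 23, which is the earliest final walkthrough can start.

23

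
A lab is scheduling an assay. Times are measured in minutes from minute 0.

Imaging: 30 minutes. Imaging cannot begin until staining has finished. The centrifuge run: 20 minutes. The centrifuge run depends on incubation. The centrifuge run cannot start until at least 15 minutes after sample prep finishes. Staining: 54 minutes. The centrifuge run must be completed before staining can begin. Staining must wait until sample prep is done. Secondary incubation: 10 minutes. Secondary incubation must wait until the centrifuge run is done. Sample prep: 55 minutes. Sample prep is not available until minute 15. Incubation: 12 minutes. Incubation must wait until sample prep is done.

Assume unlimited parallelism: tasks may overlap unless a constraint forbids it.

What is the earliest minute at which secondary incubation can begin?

Sample prep waits on its own release at minute 15, so it starts at minute 15 and finishes at 15 + 55 = minute 70.
Incubation waits on sample prep (finishes minute 70), so it starts at minute 70 and finishes at 70 + 12 = minute 82.
The centrifuge run cannot start until incubation (finishes minute 82); sample prep (finishes minute 70, plus 15-minute gap → minute 85). The controlling bound is minute 85, so the centrifuge run finishes at 85 + 20 = minute 105.
Secondary incubation waits on the centrifuge run (finishes minute 105), so the earliest it can start is minute 105.

105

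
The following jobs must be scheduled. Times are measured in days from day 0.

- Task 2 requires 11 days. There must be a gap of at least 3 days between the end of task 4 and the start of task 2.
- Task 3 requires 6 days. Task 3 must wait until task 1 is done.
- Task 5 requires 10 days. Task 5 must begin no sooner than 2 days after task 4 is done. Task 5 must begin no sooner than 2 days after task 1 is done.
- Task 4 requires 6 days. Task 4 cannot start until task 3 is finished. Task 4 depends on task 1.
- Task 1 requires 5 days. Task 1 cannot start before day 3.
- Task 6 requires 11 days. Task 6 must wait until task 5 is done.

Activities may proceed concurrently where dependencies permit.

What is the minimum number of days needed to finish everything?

43

Task 1 cannot begin until its own release at day 3. It runs from day 3 to 3 + 5 = day 8.
Task 3 waits on task 1 (finishes day 8), so it starts at day 8 and finishes at 8 + 6 = day 14.
Task 4 needs all of task 3 (finishes day 14); task 1 (finishes day 8). That puts its earliest start at day 14; it finishes at 14 + 6 = day 20.
For task 5: task 4 (finishes day 20, plus 2-day gap → day 22); task 1 (finishes day 8, plus 2-day gap → day 10). Taking the maximum gives a start of day 22, and it finishes at 22 + 10 = day 32.
Task 6 waits on task 5 (finishes day 32), so it starts at day 32 and finishes at 32 + 11 = day 43.
After task 4 (finishes day 20, plus 3-day gap → day 23), task 2 can start at day 23 and finishes at day 34.
All tasks are finished once the last one completes. Finish times: Task 1 at 8, Task 2 at 34, Task 3 at 14, Task 4 at 20, Task 5 at 32, Task 6 at 43. The latest is day 43.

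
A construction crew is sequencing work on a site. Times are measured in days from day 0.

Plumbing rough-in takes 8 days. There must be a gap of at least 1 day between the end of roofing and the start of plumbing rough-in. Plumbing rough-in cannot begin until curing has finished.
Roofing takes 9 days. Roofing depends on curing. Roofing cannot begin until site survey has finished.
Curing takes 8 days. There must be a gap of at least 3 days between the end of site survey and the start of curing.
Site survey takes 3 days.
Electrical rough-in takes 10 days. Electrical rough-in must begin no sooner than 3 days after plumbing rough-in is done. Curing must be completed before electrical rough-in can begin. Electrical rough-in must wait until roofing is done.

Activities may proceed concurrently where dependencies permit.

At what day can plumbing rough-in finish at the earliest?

Nothing blocks site survey, so it runs from day 0 to day 3.
After site survey (finishes day 3, plus 3-day gap → day 6), curing can start at day 6 and finishes at day 14.
Roofing cannot start until curing (finishes day 14); site survey (finishes day 3). The controlling bound is day 14, so roofing finishes at 14 + 9 = day 23.
Plumbing rough-in has to wait for roofing (finishes day 23, plus 1-day gap → day 24); curing (finishes day 14). The latest of these is day 24, so plumbing rough-in runs day 24 to 24 + 8 = day 32.

32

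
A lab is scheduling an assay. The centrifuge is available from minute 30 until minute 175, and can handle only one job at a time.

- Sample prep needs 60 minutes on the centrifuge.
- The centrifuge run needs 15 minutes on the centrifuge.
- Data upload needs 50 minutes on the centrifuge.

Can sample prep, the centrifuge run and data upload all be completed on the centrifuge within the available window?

Yes

The centrifuge window is 175 − 30 = 145 minutes.
Running back to back, the jobs need 60 + 15 + 50 = 125 minutes on the centrifuge.
Since 125 ≤ 145, they fit within the window.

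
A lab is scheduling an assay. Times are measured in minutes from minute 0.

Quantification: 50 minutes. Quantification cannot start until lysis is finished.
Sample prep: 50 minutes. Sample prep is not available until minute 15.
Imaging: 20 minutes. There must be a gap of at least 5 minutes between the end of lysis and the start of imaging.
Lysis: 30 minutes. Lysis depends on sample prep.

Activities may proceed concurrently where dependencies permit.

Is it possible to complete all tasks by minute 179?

Sample prep cannot begin until its own release at minute 15. It runs from minute 15 to 15 + 50 = minute 65.
Lysis waits on sample prep (finishes minute 65), so it starts at minute 65 and finishes at 65 + 30 = minute 95.
Quantification cannot begin until lysis (finishes minute 95). It runs from minute 95 to 95 + 50 = minute 145.
Imaging cannot begin until lysis (finishes minute 95, plus 5-minute gap → minute 100). It runs from minute 100 to 100 + 20 = minute 120.
Every task is finished by minute 145, which is no later than the deadline of 179, so the schedule is feasible.

Yes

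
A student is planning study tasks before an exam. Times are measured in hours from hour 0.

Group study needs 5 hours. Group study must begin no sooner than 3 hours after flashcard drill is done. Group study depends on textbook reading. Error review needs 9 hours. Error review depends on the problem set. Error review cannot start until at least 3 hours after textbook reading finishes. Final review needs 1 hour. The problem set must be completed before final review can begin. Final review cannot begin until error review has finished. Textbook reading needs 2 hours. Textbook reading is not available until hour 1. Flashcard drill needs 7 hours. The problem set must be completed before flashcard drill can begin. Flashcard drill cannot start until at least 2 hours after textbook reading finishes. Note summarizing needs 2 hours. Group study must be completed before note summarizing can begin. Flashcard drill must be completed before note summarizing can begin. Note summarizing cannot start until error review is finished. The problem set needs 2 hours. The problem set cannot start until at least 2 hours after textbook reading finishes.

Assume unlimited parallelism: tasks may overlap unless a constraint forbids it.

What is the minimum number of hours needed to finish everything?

Textbook reading waits on its own release at hour 1, so it starts at hour 1 and finishes at 1 + 2 = hour 3.
After textbook reading (finishes hour 3, plus 2-hour gap → hour 5), the problem set can start at hour 5 and finishes at hour 7.
For error review: the problem set (finishes hour 7); textbook reading (finishes hour 3, plus 3-hour gap → hour 6). Taking the maximum gives a start of hour 7, and it finishes at 7 + 9 = hour 16.
For final review: the problem set (finishes hour 7); error review (finishes hour 16). Taking the maximum gives a start of hour 16, and it finishes at 16 + 1 = hour 17.
Flashcard drill cannot start until the problem set (finishes hour 7); textbook reading (finishes hour 3, plus 2-hour gap → hour 5). The controlling bound is hour 7, so flashcard drill finishes at 7 + 7 = hour 14.
Group study needs all of flashcard drill (finishes hour 14, plus 3-hour gap → hour 17); textbook reading (finishes hour 3). That puts its earliest start at hour 17; it finishes at 17 + 5 = hour 22.
Note summarizing cannot start until group study (finishes hour 22); flashcard drill (finishes hour 14); error review (finishes hour 16). The controlling bound is hour 22, so note summarizing finishes at 22 + 2 = hour 24.
All tasks are finished once the last one completes. Finish times: Textbook reading at 3, The problem set at 7, Flashcard drill at 14, Error review at 16, Group study at 22, Note summarizing at 24, Final review at 17. The latest is hour 24.

24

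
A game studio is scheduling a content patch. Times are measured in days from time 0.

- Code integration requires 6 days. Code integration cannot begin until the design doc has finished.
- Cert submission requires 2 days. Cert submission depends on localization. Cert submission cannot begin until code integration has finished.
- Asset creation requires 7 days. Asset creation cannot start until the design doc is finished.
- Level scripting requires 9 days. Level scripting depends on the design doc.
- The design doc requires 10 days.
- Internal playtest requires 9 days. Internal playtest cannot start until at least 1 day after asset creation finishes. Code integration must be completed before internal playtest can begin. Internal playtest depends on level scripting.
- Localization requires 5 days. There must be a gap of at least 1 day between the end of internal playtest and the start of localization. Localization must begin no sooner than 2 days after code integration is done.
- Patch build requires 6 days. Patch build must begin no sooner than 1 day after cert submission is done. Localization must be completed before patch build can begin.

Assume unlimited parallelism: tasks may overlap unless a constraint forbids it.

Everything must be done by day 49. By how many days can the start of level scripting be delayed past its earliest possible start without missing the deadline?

Nothing blocks the design doc, so it runs from day 0 to day 10.
Level scripting waits on the design doc (finishes day 10), so it starts at day 10 and finishes at 10 + 9 = day 19.

Working backward from the deadline:
Patch build has no dependents, so it just needs to finish by day 49. Starting by 49 − 6 = day 43 achieves that.
Cert submission feeds into patch build (must start by day 43, minus 1-day gap → day 42); so cert submission must finish by day 42 and therefore start by day 40.
For localization: cert submission (must start by day 40); patch build (must start by day 43). The most restrictive is day 40; with a 5-day duration, localization must start by day 35.
Since localization (must start by day 35, minus 1-day gap → day 34) depends on it, internal playtest must finish by day 34. Backing off its 9-day duration gives a latest start of day 25.
Level scripting must finish before internal playtest (must start by day 25). With a 9-day duration, level scripting must start by 25 − 9 = day 16.
So level scripting can start as early as day 10 and as late as day 16, giving 16 − 10 = 6 days of slack.

6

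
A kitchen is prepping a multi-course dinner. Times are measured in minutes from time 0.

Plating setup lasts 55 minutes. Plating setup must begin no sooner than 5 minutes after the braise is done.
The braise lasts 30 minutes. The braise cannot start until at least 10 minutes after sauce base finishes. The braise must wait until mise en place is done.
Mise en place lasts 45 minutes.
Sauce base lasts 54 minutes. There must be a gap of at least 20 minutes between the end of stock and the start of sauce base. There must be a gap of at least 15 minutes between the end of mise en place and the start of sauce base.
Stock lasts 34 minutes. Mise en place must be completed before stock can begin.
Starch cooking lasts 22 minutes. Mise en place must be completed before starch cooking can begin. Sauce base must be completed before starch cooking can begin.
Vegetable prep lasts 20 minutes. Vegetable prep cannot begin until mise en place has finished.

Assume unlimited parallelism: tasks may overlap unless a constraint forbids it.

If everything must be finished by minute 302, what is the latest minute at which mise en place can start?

Nothing follows plating setup; the deadline of minute 302 is its only limit. It must start by 302 − 55 = minute 247.
Since plating setup (must start by minute 247, minus 5-minute gap → minute 242) depends on it, the braise must finish by minute 242. Backing off its 30-minute duration gives a latest start of minute 212.
Starch cooking must finish by minute 302; it takes 22 minutes, so it must start by 302 − 22 = minute 280.
Sauce base feeds the braise (must start by minute 212, minus 10-minute gap → minute 202); starch cooking (must start by minute 280). Taking the minimum, sauce base must finish by minute 202 and start by 202 − 54 = minute 148.
Since sauce base (must start by minute 148, minus 20-minute gap → minute 128) depends on it, stock must finish by minute 128. Backing off its 34-minute duration gives a latest start of minute 94.
To finish by minute 302, vegetable prep (duration 20) must start no later than minute 282.
Mise en place has several dependents: stock (must start by minute 94); sauce base (must start by minute 148, minus 15-minute gap → minute 133); the braise (must start by minute 212); vegetable prep (must start by minute 282); starch cooking (must start by minute 280). The earliest of those limits is minute 94, so mise en place must start by 94 − 45 = minute 49.

49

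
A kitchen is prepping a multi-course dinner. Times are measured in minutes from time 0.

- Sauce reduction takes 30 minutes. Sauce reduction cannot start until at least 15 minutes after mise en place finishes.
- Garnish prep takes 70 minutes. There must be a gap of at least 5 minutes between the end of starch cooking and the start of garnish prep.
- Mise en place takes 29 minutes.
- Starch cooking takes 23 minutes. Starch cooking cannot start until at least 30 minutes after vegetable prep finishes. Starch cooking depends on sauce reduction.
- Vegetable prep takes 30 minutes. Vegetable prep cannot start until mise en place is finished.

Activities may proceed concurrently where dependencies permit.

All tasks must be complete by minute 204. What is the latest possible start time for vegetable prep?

Nothing follows garnish prep; the deadline of minute 204 is its only limit. It must start by 204 − 70 = minute 134.
Starch cooking has to be done before garnish prep (must start by minute 134, minus 5-minute gap → minute 129). That means finishing by minute 129, i.e. starting by 129 − 23 = minute 106.
Vegetable prep has to be done before starch cooking (must start by minute 106, minus 30-minute gap → minute 76). That means finishing by minute 76, i.e. starting by 76 − 30 = minute 46.

46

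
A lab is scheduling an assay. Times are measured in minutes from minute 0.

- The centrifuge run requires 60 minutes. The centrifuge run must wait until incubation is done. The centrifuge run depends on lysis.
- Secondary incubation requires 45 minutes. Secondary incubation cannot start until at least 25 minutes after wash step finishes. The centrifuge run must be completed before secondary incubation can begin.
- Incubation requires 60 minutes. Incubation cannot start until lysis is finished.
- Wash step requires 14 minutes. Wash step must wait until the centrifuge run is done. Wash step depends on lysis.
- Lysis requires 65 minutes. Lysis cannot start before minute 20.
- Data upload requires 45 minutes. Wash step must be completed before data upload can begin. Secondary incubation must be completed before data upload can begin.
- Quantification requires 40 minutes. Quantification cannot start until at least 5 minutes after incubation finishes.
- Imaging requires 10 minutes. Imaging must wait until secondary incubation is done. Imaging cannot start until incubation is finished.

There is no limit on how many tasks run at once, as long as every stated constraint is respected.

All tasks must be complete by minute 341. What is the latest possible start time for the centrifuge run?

Imaging must finish by minute 341; it takes 10 minutes, so it must start by 341 − 10 = minute 331.
Nothing follows data upload; the deadline of minute 341 is its only limit. It must start by 341 − 45 = minute 296.
Secondary incubation must finish in time for imaging (must start by minute 331); data upload (must start by minute 296). The tightest is minute 296, so secondary incubation must start by 296 − 45 = minute 251.
Wash step has several dependents: secondary incubation (must start by minute 251, minus 25-minute gap → minute 226); data upload (must start by minute 296). The earliest of those limits is minute 226, so wash step must start by 226 − 14 = minute 212.
The centrifuge run must finish in time for wash step (must start by minute 212); secondary incubation (must start by minute 251). The tightest is minute 212, so the centrifuge run must start by 212 − 60 = minute 152.

152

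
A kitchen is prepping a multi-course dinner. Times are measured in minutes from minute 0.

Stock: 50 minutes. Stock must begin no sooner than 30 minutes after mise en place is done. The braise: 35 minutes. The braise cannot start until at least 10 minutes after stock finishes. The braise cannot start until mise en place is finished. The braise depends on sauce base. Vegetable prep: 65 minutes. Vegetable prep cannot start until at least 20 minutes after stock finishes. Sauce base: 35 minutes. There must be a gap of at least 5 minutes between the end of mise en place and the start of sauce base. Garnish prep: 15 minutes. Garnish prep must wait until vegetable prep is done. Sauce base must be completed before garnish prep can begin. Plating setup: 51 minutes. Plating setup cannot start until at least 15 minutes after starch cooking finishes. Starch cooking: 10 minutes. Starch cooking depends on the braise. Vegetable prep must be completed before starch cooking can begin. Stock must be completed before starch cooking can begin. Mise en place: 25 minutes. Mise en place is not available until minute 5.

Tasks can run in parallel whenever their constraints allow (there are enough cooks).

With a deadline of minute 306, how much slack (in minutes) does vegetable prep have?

35

After its own release at minute 5, mise en place can start at minute 5 and finishes at minute 30.
Stock cannot begin until mise en place (finishes minute 30, plus 30-minute gap → minute 60). It runs from minute 60 to 60 + 50 = minute 110.
Vegetable prep waits on stock (finishes minute 110, plus 20-minute gap → minute 130), so it starts at minute 130 and finishes at 130 + 65 = minute 195.

Working backward from the deadline:
Nothing follows plating setup; the deadline of minute 306 is its only limit. It must start by 306 − 51 = minute 255.
Starch cooking must finish before plating setup (must start by minute 255, minus 15-minute gap → minute 240). With a 10-minute duration, starch cooking must start by 240 − 10 = minute 230.
Garnish prep has no dependents, so it just needs to finish by minute 306. Starting by 306 − 15 = minute 291 achieves that.
For vegetable prep: starch cooking (must start by minute 230); garnish prep (must start by minute 291). The most restrictive is minute 230; with a 65-minute duration, vegetable prep must start by minute 165.
So vegetable prep can start as early as minute 130 and as late as minute 165, giving 165 − 130 = 35 minutes of slack.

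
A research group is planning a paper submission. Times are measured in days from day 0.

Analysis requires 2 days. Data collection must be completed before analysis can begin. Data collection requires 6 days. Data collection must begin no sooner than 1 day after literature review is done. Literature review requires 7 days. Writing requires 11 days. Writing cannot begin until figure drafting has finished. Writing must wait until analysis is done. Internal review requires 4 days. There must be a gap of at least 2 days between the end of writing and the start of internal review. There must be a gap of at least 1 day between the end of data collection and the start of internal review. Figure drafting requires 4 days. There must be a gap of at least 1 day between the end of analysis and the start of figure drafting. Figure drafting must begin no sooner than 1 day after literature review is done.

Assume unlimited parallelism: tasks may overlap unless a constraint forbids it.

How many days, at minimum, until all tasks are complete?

Literature review can start immediately at day 0; it finishes at day 7.
Data collection cannot begin until literature review (finishes day 7, plus 1-day gap → day 8). It runs from day 8 to 8 + 6 = day 14.
Analysis waits on data collection (finishes day 14), so it starts at day 14 and finishes at 14 + 2 = day 16.
Figure drafting needs all of analysis (finishes day 16, plus 1-day gap → day 17); literature review (finishes day 7, plus 1-day gap → day 8). That puts its earliest start at day 17; it finishes at 17 + 4 = day 21.
Writing needs all of figure drafting (finishes day 21); analysis (finishes day 16). That puts its earliest start at day 21; it finishes at 21 + 11 = day 32.
Internal review needs all of writing (finishes day 32, plus 2-day gap → day 34); data collection (finishes day 14, plus 1-day gap → day 15). That puts its earliest start at day 34; it finishes at 34 + 4 = day 38.
All tasks are finished once the last one completes. Finish times: Literature review at 7, Data collection at 14, Analysis at 16, Figure drafting at 21, Writing at 32, Internal review at 38. The latest is day 38.

38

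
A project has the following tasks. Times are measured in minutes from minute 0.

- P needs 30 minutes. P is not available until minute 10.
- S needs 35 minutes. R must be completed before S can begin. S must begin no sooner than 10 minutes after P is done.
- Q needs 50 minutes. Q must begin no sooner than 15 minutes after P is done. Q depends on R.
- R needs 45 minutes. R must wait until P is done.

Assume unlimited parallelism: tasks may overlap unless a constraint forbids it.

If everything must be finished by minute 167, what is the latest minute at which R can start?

Q has no dependents, so it just needs to finish by minute 167. Starting by 167 − 50 = minute 117 achieves that.
To finish by minute 167, S (duration 35) must start no later than minute 132.
R has several dependents: Q (must start by minute 117); S (must start by minute 132). The earliest of those limits is minute 117, so R must start by 117 − 45 = minute 72.

72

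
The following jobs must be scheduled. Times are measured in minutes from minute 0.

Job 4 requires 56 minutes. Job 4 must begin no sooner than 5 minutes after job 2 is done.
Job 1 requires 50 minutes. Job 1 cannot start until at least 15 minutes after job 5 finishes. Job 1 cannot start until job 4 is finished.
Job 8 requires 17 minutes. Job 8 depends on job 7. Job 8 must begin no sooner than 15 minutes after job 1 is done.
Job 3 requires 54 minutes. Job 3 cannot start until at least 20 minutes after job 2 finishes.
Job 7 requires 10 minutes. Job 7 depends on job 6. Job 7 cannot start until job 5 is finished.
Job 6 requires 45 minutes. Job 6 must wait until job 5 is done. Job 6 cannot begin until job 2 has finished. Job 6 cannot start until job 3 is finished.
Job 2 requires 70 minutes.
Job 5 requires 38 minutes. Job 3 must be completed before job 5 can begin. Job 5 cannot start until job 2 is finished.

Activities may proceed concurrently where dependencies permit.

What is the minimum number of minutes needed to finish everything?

Job 2 can start immediately at minute 0; it finishes at minute 70.
Job 4 waits on job 2 (finishes minute 70, plus 5-minute gap → minute 75), so it starts at minute 75 and finishes at 75 + 56 = minute 131.
Job 3 waits on job 2 (finishes minute 70, plus 20-minute gap → minute 90), so it starts at minute 90 and finishes at 90 + 54 = minute 144.
Job 5 has to wait for job 3 (finishes minute 144); job 2 (finishes minute 70). The latest of these is minute 144, so job 5 runs minute 144 to 144 + 38 = minute 182.
Job 6 cannot start until job 5 (finishes minute 182); job 2 (finishes minute 70); job 3 (finishes minute 144). The controlling bound is minute 182, so job 6 finishes at 182 + 45 = minute 227.
Job 7 needs all of job 6 (finishes minute 227); job 5 (finishes minute 182). That puts its earliest start at minute 227; it finishes at 227 + 10 = minute 237.
For job 1: job 5 (finishes minute 182, plus 15-minute gap → minute 197); job 4 (finishes minute 131). Taking the maximum gives a start of minute 197, and it finishes at 197 + 50 = minute 247.
Job 8 needs all of job 7 (finishes minute 237); job 1 (finishes minute 247, plus 15-minute gap → minute 262). That puts its earliest start at minute 262; it finishes at 262 + 17 = minute 279.
All tasks are finished once the last one completes. Finish times: Job 1 at 247, Job 2 at 70, Job 3 at 144, Job 4 at 131, Job 5 at 182, Job 6 at 227, Job 7 at 237, Job 8 at 279. The latest is minute 279.

279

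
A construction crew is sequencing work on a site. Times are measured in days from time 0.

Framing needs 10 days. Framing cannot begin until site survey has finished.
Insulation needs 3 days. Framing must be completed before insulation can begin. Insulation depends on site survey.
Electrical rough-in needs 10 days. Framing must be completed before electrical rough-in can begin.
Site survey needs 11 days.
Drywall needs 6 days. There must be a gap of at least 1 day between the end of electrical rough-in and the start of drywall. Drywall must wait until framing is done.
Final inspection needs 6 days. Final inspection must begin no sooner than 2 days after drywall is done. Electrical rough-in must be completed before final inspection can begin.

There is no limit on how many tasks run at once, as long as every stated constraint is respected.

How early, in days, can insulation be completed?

24

Site survey can start immediately at day 0; it finishes at day 11.
Framing waits on site survey (finishes day 11), so it starts at day 11 and finishes at 11 + 10 = day 21.
Insulation has to wait for framing (finishes day 21); site survey (finishes day 11). The latest of these is day 21, so insulation runs day 21 to 21 + 3 = day 24.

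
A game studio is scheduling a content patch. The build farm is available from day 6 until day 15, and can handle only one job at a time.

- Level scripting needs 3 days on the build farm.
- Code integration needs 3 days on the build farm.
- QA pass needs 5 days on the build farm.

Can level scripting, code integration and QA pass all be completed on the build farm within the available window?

The build farm window is 15 − 6 = 9 days.
Running back to back, the jobs need 3 + 3 + 5 = 11 days on the build farm.
Since 11 > 9, they cannot all fit.

No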